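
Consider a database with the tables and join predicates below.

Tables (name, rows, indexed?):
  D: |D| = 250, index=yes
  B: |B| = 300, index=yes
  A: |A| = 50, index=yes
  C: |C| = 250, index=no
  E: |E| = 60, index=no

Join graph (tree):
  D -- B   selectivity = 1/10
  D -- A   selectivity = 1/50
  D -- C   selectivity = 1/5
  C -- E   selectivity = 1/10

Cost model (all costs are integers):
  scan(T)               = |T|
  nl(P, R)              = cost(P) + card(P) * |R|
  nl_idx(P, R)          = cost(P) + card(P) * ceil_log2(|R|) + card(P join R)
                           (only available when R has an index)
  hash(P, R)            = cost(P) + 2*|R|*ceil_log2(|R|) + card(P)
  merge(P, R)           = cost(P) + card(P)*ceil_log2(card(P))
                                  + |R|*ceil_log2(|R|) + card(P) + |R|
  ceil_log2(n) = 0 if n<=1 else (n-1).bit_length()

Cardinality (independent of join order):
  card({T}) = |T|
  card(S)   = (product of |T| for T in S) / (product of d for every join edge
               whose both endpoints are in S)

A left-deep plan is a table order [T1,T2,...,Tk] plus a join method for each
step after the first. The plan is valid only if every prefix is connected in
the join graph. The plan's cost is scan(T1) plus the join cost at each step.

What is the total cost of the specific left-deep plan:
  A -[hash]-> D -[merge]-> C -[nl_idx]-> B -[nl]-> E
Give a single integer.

step 1: scan A: cost=50, card=50
step 2: join D via hash
    card(P join D) = 50*250/(50) = 250
    cost = 50 + 2*250*8 + 50 = 4100
step 3: join C via merge
    card(P join C) = 250*250/(5) = 12500
    cost = 4100 + 250*8 + 250*8 + 250 + 250 = 8600
step 4: join B via nl_idx
    card(P join B) = 12500*300/(10) = 375000
    cost = 8600 + 12500*9 + 375000 = 496100
step 5: join E via nl
    card(P join E) = 375000*60/(10) = 2250000
    cost = 496100 + 375000*60 = 22996100

22996100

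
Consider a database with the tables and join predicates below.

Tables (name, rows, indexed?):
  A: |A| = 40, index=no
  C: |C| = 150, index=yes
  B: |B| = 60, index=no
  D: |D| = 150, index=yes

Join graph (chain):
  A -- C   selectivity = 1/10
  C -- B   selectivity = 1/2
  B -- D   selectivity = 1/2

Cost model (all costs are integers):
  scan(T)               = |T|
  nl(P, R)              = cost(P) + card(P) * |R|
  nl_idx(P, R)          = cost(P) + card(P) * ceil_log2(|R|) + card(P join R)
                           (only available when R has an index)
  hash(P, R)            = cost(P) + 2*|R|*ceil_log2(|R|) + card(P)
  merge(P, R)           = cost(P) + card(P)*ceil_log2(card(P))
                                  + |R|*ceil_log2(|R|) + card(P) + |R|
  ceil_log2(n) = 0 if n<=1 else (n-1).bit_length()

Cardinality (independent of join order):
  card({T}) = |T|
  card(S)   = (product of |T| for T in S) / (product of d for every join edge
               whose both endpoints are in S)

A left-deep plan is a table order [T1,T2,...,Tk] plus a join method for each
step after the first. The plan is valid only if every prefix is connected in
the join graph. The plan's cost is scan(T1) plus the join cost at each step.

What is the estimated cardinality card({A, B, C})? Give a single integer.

18000

Tables in S: A(40), B(60), C(150)
Edges inside S: A-C(d=10), C-B(d=2)
numerator = 40 * 60 * 150 = 360000
denominator = 10 * 2 = 20
card(S) = 360000 / 20 = 18000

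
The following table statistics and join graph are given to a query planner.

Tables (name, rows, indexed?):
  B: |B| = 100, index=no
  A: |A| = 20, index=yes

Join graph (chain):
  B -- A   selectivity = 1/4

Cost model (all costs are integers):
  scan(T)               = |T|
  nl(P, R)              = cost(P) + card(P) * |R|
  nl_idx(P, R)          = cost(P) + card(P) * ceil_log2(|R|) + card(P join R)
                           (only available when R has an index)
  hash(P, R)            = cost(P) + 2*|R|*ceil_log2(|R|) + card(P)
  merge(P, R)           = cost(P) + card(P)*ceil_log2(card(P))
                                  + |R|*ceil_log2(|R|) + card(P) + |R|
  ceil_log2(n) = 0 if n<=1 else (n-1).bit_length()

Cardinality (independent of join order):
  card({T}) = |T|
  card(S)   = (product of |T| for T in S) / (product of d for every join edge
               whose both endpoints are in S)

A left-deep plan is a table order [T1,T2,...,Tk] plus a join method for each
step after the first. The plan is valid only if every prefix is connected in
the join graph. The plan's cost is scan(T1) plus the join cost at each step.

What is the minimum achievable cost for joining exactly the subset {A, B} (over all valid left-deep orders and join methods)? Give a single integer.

Selinger DP over subsets of {A,B}:
  {B}: scan cost=100, card=100
  {A}: scan cost=20, card=20
  {AB}: card=500; try (A,hash)→400, (B,merge)→940, (A,merge)→1020, (A,nl_idx)→1100, (B,hash)→1440, (B,nl)→2020 …(+1); best=400 via (A,hash)

400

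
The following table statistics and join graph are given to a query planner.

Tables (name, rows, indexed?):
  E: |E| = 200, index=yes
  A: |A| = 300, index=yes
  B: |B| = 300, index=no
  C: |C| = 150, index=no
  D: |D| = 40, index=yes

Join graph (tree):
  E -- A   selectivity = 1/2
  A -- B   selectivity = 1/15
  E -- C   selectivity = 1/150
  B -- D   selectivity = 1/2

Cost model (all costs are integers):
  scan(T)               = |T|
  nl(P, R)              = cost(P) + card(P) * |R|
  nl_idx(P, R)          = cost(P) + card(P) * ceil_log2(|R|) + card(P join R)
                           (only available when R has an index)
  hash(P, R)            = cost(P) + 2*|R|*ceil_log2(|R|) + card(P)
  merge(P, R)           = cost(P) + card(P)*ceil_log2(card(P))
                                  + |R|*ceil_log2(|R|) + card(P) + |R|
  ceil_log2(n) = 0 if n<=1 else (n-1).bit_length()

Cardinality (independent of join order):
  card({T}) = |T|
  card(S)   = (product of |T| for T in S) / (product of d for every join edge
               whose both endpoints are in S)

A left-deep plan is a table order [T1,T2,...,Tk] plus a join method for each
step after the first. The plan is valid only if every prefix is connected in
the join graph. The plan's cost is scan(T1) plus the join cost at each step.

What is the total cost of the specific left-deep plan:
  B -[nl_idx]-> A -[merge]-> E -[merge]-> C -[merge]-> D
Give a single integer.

step 1: scan B: cost=300, card=300
step 2: join A via nl_idx
    card(P join A) = 300*300/(15) = 6000
    cost = 300 + 300*9 + 6000 = 9000
step 3: join E via merge
    card(P join E) = 6000*200/(2) = 600000
    cost = 9000 + 6000*13 + 200*8 + 6000 + 200 = 94800
step 4: join C via merge
    card(P join C) = 600000*150/(150) = 600000
    cost = 94800 + 600000*20 + 150*8 + 600000 + 150 = 12696150
step 5: join D via merge
    card(P join D) = 600000*40/(2) = 12000000
    cost = 12696150 + 600000*20 + 40*6 + 600000 + 40 = 25296430

25296430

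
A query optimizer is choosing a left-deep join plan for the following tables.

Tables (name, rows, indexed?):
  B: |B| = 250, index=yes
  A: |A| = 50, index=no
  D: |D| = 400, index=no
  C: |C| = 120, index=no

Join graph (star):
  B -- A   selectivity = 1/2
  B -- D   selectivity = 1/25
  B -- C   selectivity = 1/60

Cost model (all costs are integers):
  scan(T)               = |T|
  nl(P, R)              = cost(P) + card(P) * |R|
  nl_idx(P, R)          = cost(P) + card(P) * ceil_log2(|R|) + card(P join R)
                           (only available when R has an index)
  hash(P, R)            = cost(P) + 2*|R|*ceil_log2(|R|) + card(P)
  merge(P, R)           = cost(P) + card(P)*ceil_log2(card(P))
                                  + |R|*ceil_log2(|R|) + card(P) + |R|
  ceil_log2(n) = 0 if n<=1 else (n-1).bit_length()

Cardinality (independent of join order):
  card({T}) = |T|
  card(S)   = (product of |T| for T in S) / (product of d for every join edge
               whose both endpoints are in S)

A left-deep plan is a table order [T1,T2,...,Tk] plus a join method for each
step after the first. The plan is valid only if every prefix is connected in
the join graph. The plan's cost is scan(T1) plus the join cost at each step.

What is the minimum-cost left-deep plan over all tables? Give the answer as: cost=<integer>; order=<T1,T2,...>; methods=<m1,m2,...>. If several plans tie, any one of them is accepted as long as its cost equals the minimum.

cost=17880; order=C,B,D,A; methods=nl_idx,hash,hash

Selinger DP (subsets sized 1..n):
  {B}: scan cost=250, card=250
  {A}: scan cost=50, card=50
  {D}: scan cost=400, card=400
  {C}: scan cost=120, card=120
  {AB}: card=6250; try (A,hash)→1100, (B,merge)→2650, (A,merge)→2850, (B,hash)→4100, (B,nl_idx)→6700, (B,nl)→12550 …(+1); best=1100 via (A,hash)
  {BD}: card=4000; try (B,hash)→4800, (D,merge)→6500, (B,merge)→6650, (B,nl_idx)→7600, (D,hash)→7700, (D,nl)→100250 …(+1); best=4800 via (B,hash)
  {BC}: card=500; try (B,nl_idx)→1580, (C,hash)→2180, (B,merge)→3330, (C,merge)→3460, (B,hash)→4240, (B,nl)→30120 …(+1); best=1580 via (B,nl_idx)
  {ABD}: card=100000; try (A,hash)→9400, (D,hash)→14550, (A,merge)→57150, (D,merge)→92600, (A,nl)→204800, (D,nl)→2501100; best=9400 via (A,hash)
  {ABC}: card=12500; try (A,hash)→2680, (A,merge)→6930, (C,hash)→9030, (A,nl)→26580, (C,merge)→89560, (C,nl)→751100; best=2680 via (A,hash)
  {BCD}: card=8000; try (D,hash)→9280, (C,hash)→10480, (D,merge)→10580, (C,merge)→57760, (D,nl)→201580, (C,nl)→484800; best=9280 via (D,hash)
  {ABCD}: card=200000; try (A,hash)→17880, (D,hash)→22380, (C,hash)→111080, (A,merge)→121630, (D,merge)→194180, (A,nl)→409280 …(+3); best=17880 via (A,hash)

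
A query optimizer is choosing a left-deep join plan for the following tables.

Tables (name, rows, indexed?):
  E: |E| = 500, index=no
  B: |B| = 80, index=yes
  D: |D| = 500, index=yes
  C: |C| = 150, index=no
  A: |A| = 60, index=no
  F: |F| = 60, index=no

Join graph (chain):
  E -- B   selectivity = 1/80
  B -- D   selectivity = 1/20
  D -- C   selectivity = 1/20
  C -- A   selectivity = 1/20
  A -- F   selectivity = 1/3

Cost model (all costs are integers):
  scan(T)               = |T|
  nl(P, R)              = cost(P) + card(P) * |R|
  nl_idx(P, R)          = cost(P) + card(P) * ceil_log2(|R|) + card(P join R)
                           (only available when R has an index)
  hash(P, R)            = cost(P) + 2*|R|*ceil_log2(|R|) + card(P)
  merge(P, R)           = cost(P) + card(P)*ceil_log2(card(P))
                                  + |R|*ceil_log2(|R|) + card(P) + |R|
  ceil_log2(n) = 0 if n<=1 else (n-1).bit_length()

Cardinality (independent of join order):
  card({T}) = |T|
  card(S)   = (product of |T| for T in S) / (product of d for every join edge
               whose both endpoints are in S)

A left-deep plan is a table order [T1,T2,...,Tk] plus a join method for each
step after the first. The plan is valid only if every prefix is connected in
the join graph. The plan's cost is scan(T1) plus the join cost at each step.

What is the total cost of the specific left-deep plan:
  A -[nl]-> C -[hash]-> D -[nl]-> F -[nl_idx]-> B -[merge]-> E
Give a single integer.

step 1: scan A: cost=60, card=60
step 2: join C via nl
    card(P join C) = 60*150/(20) = 450
    cost = 60 + 60*150 = 9060
step 3: join D via hash
    card(P join D) = 450*500/(20) = 11250
    cost = 9060 + 2*500*9 + 450 = 18510
step 4: join F via nl
    card(P join F) = 11250*60/(3) = 225000
    cost = 18510 + 11250*60 = 693510
step 5: join B via nl_idx
    card(P join B) = 225000*80/(20) = 900000
    cost = 693510 + 225000*7 + 900000 = 3168510
step 6: join E via merge
    card(P join E) = 900000*500/(80) = 5625000
    cost = 3168510 + 900000*20 + 500*9 + 900000 + 500 = 22073510

22073510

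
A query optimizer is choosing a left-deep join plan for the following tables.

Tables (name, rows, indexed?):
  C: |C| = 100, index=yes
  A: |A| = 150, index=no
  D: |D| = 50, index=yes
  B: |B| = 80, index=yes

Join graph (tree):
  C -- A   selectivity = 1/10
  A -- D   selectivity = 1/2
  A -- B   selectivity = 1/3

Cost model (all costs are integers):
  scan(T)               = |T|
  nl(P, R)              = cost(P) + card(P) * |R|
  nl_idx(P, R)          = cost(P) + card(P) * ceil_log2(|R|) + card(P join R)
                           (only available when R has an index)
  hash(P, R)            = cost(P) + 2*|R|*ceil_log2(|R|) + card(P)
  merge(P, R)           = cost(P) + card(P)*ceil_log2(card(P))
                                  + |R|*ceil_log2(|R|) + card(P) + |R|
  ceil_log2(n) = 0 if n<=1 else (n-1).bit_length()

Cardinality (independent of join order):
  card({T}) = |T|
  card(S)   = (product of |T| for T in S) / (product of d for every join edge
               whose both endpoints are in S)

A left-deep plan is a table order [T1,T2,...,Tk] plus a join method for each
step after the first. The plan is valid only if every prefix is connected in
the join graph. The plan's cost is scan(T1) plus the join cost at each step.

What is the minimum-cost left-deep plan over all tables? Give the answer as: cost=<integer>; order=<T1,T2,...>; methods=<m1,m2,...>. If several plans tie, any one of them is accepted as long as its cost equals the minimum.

cost=42420; order=A,C,D,B; methods=hash,hash,hash

Selinger DP (subsets sized 1..n):
  {C}: scan cost=100, card=100
  {A}: scan cost=150, card=150
  {D}: scan cost=50, card=50
  {B}: scan cost=80, card=80
  {AC}: card=1500; try (C,hash)→1700, (A,merge)→2250, (C,merge)→2300, (A,hash)→2600, (C,nl_idx)→2700, (A,nl)→15100 …(+1); best=1700 via (C,hash)
  {AD}: card=3750; try (D,hash)→900, (A,merge)→1750, (D,merge)→1850, (A,hash)→2500, (D,nl_idx)→4800, (A,nl)→7550 …(+1); best=900 via (D,hash)
  {AB}: card=4000; try (B,hash)→1420, (A,merge)→2070, (B,merge)→2140, (A,hash)→2560, (B,nl_idx)→5200, (A,nl)→12080 …(+1); best=1420 via (B,hash)
  {ACD}: card=37500; try (D,hash)→3800, (C,hash)→6050, (D,merge)→20050, (D,nl_idx)→48200, (C,merge)→50450, (C,nl_idx)→64650 …(+2); best=3800 via (D,hash)
  {ABC}: card=40000; try (B,hash)→4320, (C,hash)→6820, (B,merge)→20340, (B,nl_idx)→52200, (C,merge)→54220, (C,nl_idx)→69420 …(+2); best=4320 via (B,hash)
  {ABD}: card=100000; try (B,hash)→5770, (D,hash)→6020, (B,merge)→50290, (D,merge)→53770, (D,nl_idx)→125420, (B,nl_idx)→127150 …(+2); best=5770 via (B,hash)
  {ABCD}: card=1000000; try (B,hash)→42420, (D,hash)→44920, (C,hash)→107170, (B,merge)→641940, (D,merge)→684670, (D,nl_idx)→1244320 …(+6); best=42420 via (B,hash)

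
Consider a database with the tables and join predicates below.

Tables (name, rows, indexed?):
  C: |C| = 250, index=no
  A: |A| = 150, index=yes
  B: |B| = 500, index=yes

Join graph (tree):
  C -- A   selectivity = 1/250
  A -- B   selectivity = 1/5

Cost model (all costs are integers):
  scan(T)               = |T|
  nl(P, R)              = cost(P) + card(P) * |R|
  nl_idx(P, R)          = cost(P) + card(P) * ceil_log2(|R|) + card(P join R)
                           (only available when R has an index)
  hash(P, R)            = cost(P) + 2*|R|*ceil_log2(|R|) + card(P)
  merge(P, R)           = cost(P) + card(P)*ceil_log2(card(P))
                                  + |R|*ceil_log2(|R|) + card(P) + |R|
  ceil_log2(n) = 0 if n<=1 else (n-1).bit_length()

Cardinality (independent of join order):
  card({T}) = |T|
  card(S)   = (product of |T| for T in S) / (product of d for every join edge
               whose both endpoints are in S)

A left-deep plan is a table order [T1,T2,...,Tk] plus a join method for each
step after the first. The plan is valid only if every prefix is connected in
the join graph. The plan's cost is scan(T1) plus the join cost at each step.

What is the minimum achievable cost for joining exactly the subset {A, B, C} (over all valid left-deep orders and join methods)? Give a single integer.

8750

Selinger DP over subsets of {A,B,C}:
  {C}: scan cost=250, card=250
  {A}: scan cost=150, card=150
  {B}: scan cost=500, card=500
  {AC}: card=150; try (A,nl_idx)→2400, (A,hash)→2900, (C,merge)→3750, (A,merge)→3850, (C,hash)→4300, (C,nl)→37650 …(+1); best=2400 via (A,nl_idx)
  {AB}: card=15000; try (A,hash)→3400, (B,merge)→6500, (A,merge)→6850, (B,hash)→9300, (B,nl_idx)→16500, (A,nl_idx)→19500 …(+2); best=3400 via (A,hash)
  {ABC}: card=15000; try (B,merge)→8750, (B,hash)→11550, (B,nl_idx)→18750, (C,hash)→22400, (B,nl)→77400, (C,merge)→230650 …(+1); best=8750 via (B,merge)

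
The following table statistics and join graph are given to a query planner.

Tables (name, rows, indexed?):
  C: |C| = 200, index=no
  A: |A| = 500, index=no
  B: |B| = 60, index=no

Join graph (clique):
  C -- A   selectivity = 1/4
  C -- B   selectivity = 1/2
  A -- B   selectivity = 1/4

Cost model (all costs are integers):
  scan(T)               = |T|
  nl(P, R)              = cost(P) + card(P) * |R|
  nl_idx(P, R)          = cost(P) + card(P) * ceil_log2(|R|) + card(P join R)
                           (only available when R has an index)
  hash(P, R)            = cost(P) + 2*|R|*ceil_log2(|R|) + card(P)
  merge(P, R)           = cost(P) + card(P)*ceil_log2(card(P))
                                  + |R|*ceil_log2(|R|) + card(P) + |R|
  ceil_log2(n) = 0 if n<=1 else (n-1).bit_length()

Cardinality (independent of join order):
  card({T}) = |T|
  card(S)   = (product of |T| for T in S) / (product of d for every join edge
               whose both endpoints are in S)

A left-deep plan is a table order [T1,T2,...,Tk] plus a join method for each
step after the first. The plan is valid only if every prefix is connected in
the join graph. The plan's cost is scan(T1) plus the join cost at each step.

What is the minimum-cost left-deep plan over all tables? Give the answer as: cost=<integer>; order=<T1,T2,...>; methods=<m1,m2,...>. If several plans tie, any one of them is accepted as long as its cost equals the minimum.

cost=12420; order=A,B,C; methods=hash,hash

Selinger DP (subsets sized 1..n):
  {C}: scan cost=200, card=200
  {A}: scan cost=500, card=500
  {B}: scan cost=60, card=60
  {AC}: card=25000; try (C,hash)→4200, (A,merge)→7000, (C,merge)→7300, (A,hash)→9400, (A,nl)→100200, (C,nl)→100500; best=4200 via (C,hash)
  {BC}: card=6000; try (B,hash)→1120, (C,merge)→2280, (B,merge)→2420, (C,hash)→3320, (C,nl)→12060, (B,nl)→12200; best=1120 via (B,hash)
  {AB}: card=7500; try (B,hash)→1720, (A,merge)→5480, (B,merge)→5920, (A,hash)→9120, (A,nl)→30060, (B,nl)→30500; best=1720 via (B,hash)
  {ABC}: card=187500; try (C,hash)→12420, (A,hash)→16120, (B,hash)→29920, (A,merge)→90120, (C,merge)→108520, (B,merge)→404620 …(+3); best=12420 via (C,hash)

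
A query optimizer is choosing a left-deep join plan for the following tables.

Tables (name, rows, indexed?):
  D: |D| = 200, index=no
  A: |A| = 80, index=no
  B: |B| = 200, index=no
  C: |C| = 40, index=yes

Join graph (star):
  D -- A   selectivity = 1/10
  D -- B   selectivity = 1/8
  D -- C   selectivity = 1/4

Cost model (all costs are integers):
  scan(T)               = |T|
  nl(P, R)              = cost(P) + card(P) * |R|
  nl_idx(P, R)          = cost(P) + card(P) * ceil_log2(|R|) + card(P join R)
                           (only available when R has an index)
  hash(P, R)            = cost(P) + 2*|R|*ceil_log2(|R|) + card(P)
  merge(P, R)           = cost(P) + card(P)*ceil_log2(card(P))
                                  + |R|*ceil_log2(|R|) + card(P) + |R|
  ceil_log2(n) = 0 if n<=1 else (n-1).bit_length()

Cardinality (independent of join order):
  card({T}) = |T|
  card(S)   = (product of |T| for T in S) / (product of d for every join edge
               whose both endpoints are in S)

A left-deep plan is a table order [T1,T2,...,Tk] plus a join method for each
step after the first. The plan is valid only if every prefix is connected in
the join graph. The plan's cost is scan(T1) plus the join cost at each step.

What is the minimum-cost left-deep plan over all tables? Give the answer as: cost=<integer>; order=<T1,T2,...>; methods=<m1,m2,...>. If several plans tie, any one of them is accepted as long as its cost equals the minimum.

Selinger DP (subsets sized 1..n):
  {D}: scan cost=200, card=200
  {A}: scan cost=80, card=80
  {B}: scan cost=200, card=200
  {C}: scan cost=40, card=40
  {AD}: card=1600; try (A,hash)→1520, (D,merge)→2520, (A,merge)→2640, (D,hash)→3360, (D,nl)→16080, (A,nl)→16200; best=1520 via (A,hash)
  {BD}: card=5000; try (D,hash)→3600, (B,hash)→3600, (D,merge)→3800, (B,merge)→3800, (D,nl)→40200, (B,nl)→40200; best=3600 via (D,hash)
  {CD}: card=2000; try (C,hash)→880, (D,merge)→2120, (C,merge)→2280, (D,hash)→3280, (C,nl_idx)→3400, (D,nl)→8040 …(+1); best=880 via (C,hash)
  {ABD}: card=40000; try (B,hash)→6320, (A,hash)→9720, (B,merge)→22520, (A,merge)→74240, (B,nl)→321520, (A,nl)→403600; best=6320 via (B,hash)
  {ACD}: card=16000; try (C,hash)→3600, (A,hash)→4000, (C,merge)→21000, (A,merge)→25520, (C,nl_idx)→27120, (C,nl)→65520 …(+1); best=3600 via (C,hash)
  {BCD}: card=50000; try (B,hash)→6080, (C,hash)→9080, (B,merge)→26680, (C,merge)→73880, (C,nl_idx)→83600, (C,nl)→203600 …(+1); best=6080 via (B,hash)
  {ABCD}: card=400000; try (B,hash)→22800, (C,hash)→46800, (A,hash)→57200, (B,merge)→245400, (C,nl_idx)→646320, (C,merge)→686600 …(+4); best=22800 via (B,hash)

cost=22800; order=D,A,C,B; methods=hash,hash,hash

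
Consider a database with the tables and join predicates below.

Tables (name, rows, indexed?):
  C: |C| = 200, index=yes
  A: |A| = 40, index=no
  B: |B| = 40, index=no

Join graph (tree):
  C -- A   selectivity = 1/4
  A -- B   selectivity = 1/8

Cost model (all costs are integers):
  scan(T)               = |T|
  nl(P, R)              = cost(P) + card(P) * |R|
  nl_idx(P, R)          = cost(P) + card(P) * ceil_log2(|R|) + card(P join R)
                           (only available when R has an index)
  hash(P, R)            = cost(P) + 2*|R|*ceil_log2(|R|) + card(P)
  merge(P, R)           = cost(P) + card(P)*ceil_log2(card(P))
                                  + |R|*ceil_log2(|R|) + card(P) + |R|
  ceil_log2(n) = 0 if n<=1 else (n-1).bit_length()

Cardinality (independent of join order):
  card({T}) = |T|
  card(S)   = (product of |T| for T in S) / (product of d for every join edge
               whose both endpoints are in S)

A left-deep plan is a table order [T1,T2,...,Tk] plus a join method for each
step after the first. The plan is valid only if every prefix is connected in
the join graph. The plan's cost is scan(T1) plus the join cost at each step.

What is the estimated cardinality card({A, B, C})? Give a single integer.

Tables in S: A(40), B(40), C(200)
Edges inside S: C-A(d=4), A-B(d=8)
numerator = 40 * 40 * 200 = 320000
denominator = 4 * 8 = 32
card(S) = 320000 / 32 = 10000

10000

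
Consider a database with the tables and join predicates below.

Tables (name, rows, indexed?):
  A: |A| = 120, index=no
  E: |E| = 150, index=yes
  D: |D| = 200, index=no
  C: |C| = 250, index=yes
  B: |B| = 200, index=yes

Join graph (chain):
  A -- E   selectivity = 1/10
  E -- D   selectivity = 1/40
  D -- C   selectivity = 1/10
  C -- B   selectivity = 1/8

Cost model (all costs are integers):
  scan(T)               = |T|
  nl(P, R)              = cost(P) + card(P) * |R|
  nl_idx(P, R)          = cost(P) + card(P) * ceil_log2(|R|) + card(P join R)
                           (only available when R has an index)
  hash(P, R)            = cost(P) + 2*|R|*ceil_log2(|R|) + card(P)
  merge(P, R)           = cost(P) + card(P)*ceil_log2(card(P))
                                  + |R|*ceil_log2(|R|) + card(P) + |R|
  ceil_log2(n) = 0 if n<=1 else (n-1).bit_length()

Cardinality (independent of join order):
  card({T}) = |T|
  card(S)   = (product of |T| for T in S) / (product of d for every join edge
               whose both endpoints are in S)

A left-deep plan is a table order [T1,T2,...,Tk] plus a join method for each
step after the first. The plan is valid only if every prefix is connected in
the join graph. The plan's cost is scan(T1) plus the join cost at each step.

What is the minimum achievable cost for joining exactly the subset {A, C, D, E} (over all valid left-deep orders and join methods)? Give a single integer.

Selinger DP over subsets of {A,C,D,E}:
  {A}: scan cost=120, card=120
  {E}: scan cost=150, card=150
  {D}: scan cost=200, card=200
  {C}: scan cost=250, card=250
  {AE}: card=1800; try (A,hash)→1980, (E,merge)→2430, (A,merge)→2460, (E,hash)→2640, (E,nl_idx)→2880, (E,nl)→18120 …(+1); best=1980 via (A,hash)
  {DE}: card=750; try (E,nl_idx)→2550, (E,hash)→2800, (D,merge)→3300, (E,merge)→3350, (D,hash)→3500, (D,nl)→30150 …(+1); best=2550 via (E,nl_idx)
  {CD}: card=5000; try (D,hash)→3700, (C,merge)→4250, (D,merge)→4300, (C,hash)→4400, (C,nl_idx)→6800, (C,nl)→50200 …(+1); best=3700 via (D,hash)
  {ADE}: card=9000; try (A,hash)→4980, (D,hash)→6980, (A,merge)→11760, (D,merge)→25380, (A,nl)→92550, (D,nl)→361980; best=4980 via (A,hash)
  {CDE}: card=18750; try (C,hash)→7300, (E,hash)→11100, (C,merge)→13050, (C,nl_idx)→27300, (E,nl_idx)→62450, (E,merge)→75050 …(+2); best=7300 via (C,hash)
  {ACDE}: card=225000; try (C,hash)→17980, (A,hash)→27730, (C,merge)→142230, (C,nl_idx)→301980, (A,merge)→308260, (C,nl)→2254980 …(+1); best=17980 via (C,hash)

17980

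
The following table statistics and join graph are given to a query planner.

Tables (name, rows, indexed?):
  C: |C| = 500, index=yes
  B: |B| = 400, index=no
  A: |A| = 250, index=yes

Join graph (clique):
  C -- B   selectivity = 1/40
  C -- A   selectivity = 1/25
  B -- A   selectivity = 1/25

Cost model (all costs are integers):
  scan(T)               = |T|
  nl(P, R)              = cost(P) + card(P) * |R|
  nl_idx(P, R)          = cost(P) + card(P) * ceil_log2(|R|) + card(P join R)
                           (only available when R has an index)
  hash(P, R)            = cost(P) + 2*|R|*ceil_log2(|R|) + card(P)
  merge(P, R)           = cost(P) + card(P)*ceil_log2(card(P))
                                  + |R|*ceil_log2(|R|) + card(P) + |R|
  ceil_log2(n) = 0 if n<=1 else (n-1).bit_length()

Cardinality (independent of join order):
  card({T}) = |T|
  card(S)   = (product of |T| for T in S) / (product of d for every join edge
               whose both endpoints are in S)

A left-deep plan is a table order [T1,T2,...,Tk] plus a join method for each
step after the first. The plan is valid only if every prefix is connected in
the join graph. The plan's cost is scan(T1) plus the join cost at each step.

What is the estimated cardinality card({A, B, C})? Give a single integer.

Tables in S: A(250), B(400), C(500)
Edges inside S: C-B(d=40), C-A(d=25), B-A(d=25)
numerator = 250 * 400 * 500 = 50000000
denominator = 40 * 25 * 25 = 25000
card(S) = 50000000 / 25000 = 2000

2000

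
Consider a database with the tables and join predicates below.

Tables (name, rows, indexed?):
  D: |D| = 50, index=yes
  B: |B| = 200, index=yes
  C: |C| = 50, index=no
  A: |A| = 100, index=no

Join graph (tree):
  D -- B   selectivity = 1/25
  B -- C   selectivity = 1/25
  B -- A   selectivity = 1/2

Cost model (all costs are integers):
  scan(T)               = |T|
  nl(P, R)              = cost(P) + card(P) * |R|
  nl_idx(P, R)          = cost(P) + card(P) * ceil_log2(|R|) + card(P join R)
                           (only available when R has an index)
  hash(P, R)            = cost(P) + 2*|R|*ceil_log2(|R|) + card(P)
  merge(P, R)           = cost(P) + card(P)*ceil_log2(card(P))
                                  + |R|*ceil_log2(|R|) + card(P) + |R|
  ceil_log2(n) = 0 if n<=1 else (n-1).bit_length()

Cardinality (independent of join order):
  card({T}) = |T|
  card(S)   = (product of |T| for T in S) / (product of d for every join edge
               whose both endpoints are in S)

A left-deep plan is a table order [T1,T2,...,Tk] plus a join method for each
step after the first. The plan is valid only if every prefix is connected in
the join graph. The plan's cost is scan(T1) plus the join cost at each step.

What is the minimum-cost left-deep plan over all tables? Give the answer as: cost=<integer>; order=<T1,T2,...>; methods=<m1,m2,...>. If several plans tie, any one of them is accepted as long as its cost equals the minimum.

Selinger DP (subsets sized 1..n):
  {D}: scan cost=50, card=50
  {B}: scan cost=200, card=200
  {C}: scan cost=50, card=50
  {A}: scan cost=100, card=100
  {BD}: card=400; try (B,nl_idx)→850, (D,hash)→1000, (D,nl_idx)→1800, (B,merge)→2200, (D,merge)→2350, (B,hash)→3300 …(+2); best=850 via (B,nl_idx)
  {BC}: card=400; try (B,nl_idx)→850, (C,hash)→1000, (B,merge)→2200, (C,merge)→2350, (B,hash)→3300, (B,nl)→10050 …(+1); best=850 via (B,nl_idx)
  {AB}: card=10000; try (A,hash)→1800, (B,merge)→2700, (A,merge)→2800, (B,hash)→3400, (B,nl_idx)→10900, (B,nl)→20100 …(+1); best=1800 via (A,hash)
  {BCD}: card=800; try (D,hash)→1850, (C,hash)→1850, (D,nl_idx)→4050, (D,merge)→5200, (C,merge)→5200, (D,nl)→20850 …(+1); best=1850 via (D,hash)
  {ABD}: card=20000; try (A,hash)→2650, (A,merge)→5650, (D,hash)→12400, (A,nl)→40850, (D,nl_idx)→81800, (D,merge)→152150 …(+1); best=2650 via (A,hash)
  {ABC}: card=20000; try (A,hash)→2650, (A,merge)→5650, (C,hash)→12400, (A,nl)→40850, (C,merge)→152150, (C,nl)→501800; best=2650 via (A,hash)
  {ABCD}: card=40000; try (A,hash)→4050, (A,merge)→11450, (D,hash)→23250, (C,hash)→23250, (A,nl)→81850, (D,nl_idx)→162650 …(+4); best=4050 via (A,hash)

cost=4050; order=C,B,D,A; methods=nl_idx,hash,hash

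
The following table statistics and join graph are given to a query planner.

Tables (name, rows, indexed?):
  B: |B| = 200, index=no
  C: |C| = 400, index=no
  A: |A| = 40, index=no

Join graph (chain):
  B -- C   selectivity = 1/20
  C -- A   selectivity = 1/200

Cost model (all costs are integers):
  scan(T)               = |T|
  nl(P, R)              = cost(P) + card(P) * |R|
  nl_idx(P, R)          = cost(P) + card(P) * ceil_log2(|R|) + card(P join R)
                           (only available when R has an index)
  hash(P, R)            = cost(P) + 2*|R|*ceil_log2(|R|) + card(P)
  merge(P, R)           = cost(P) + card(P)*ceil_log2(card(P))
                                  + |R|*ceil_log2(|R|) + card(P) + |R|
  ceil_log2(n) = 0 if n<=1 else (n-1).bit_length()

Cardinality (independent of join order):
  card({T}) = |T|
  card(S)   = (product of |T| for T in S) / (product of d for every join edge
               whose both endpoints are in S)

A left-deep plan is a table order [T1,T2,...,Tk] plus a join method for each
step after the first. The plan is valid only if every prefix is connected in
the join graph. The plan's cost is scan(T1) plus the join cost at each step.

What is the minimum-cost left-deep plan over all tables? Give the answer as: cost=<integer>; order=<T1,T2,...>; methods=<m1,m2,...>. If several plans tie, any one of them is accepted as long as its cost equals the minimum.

cost=3720; order=C,A,B; methods=hash,merge

Selinger DP (subsets sized 1..n):
  {B}: scan cost=200, card=200
  {C}: scan cost=400, card=400
  {A}: scan cost=40, card=40
  {BC}: card=4000; try (B,hash)→4000, (C,merge)→6000, (B,merge)→6200, (C,hash)→7600, (C,nl)→80200, (B,nl)→80400; best=4000 via (B,hash)
  {AC}: card=80; try (A,hash)→1280, (C,merge)→4320, (A,merge)→4680, (C,hash)→7280, (C,nl)→16040, (A,nl)→16400; best=1280 via (A,hash)
  {ABC}: card=800; try (B,merge)→3720, (B,hash)→4560, (A,hash)→8480, (B,nl)→17280, (A,merge)→56280, (A,nl)→164000; best=3720 via (B,merge)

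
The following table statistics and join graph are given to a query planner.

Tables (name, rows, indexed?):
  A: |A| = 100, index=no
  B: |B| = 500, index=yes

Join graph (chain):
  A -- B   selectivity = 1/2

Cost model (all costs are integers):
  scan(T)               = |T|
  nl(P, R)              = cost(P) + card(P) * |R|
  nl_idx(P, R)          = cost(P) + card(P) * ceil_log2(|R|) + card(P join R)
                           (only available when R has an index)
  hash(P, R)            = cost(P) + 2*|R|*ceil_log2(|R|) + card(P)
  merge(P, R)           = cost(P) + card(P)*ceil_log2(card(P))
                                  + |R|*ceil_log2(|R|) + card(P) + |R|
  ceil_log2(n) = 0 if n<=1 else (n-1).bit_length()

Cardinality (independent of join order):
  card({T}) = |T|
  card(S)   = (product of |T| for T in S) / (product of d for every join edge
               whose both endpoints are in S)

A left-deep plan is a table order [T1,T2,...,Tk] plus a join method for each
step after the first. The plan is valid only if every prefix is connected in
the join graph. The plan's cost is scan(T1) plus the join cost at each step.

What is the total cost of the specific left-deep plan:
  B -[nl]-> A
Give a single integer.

step 1: scan B: cost=500, card=500
step 2: join A via nl
    card(P join A) = 500*100/(2) = 25000
    cost = 500 + 500*100 = 50500

50500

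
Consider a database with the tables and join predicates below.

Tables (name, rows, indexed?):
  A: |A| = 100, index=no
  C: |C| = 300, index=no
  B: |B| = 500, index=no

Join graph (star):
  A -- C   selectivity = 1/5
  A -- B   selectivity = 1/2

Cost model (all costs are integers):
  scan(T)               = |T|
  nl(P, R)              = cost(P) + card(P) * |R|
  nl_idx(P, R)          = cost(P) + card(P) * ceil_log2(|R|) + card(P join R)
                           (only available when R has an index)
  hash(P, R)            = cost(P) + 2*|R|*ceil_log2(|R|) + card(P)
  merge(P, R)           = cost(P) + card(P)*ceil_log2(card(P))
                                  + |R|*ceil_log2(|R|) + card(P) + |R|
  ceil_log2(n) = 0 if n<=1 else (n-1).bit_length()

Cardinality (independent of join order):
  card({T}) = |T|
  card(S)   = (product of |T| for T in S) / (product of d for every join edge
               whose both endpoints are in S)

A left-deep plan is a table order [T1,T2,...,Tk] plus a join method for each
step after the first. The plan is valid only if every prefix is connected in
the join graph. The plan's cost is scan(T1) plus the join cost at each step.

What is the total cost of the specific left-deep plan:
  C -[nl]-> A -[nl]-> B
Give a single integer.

3030300

step 1: scan C: cost=300, card=300
step 2: join A via nl
    card(P join A) = 300*100/(5) = 6000
    cost = 300 + 300*100 = 30300
step 3: join B via nl
    card(P join B) = 6000*500/(2) = 1500000
    cost = 30300 + 6000*500 = 3030300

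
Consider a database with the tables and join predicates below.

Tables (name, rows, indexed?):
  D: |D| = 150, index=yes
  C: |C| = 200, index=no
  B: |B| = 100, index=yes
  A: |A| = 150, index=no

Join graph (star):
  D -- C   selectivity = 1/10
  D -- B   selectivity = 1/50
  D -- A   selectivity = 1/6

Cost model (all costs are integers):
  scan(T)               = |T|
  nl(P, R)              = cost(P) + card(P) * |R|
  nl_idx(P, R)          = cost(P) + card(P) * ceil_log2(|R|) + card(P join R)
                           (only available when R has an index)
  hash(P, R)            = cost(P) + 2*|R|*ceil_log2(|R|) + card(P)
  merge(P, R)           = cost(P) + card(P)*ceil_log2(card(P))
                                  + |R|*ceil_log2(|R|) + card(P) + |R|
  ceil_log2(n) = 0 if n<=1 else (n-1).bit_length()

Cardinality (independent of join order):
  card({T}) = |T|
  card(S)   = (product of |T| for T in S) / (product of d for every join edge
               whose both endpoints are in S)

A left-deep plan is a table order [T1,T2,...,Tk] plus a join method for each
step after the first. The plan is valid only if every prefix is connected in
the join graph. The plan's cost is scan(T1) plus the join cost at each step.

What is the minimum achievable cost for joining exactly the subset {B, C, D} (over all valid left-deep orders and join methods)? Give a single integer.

Selinger DP over subsets of {B,C,D}:
  {D}: scan cost=150, card=150
  {C}: scan cost=200, card=200
  {B}: scan cost=100, card=100
  {CD}: card=3000; try (D,hash)→2800, (C,merge)→3300, (D,merge)→3350, (C,hash)→3500, (D,nl_idx)→4800, (C,nl)→30150 …(+1); best=2800 via (D,hash)
  {BD}: card=300; try (D,nl_idx)→1200, (B,nl_idx)→1500, (B,hash)→1700, (D,merge)→2250, (B,merge)→2300, (D,hash)→2600 …(+2); best=1200 via (D,nl_idx)
  {BCD}: card=6000; try (C,hash)→4700, (C,merge)→6000, (B,hash)→7200, (B,nl_idx)→29800, (B,merge)→42600, (C,nl)→61200 …(+1); best=4700 via (C,hash)

4700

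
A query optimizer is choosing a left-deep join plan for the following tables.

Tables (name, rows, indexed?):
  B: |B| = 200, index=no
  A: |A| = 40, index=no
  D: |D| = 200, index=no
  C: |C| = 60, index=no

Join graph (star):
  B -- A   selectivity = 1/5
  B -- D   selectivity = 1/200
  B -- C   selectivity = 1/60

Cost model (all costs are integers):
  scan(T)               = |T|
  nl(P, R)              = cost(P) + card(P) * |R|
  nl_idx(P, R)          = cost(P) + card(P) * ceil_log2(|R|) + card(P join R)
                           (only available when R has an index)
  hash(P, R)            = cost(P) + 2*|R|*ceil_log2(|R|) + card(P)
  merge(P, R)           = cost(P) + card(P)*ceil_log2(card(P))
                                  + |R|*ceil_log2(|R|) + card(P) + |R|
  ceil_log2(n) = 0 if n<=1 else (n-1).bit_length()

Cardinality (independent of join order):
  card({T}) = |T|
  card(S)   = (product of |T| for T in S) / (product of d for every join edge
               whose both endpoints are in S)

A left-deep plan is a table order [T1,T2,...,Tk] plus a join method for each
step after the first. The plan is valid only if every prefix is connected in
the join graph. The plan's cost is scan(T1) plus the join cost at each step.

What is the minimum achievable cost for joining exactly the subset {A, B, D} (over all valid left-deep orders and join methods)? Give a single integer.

4280

Selinger DP over subsets of {A,B,D}:
  {B}: scan cost=200, card=200
  {A}: scan cost=40, card=40
  {D}: scan cost=200, card=200
  {AB}: card=1600; try (A,hash)→880, (B,merge)→2120, (A,merge)→2280, (B,hash)→3280, (B,nl)→8040, (A,nl)→8200; best=880 via (A,hash)
  {BD}: card=200; try (D,hash)→3600, (B,hash)→3600, (D,merge)→3800, (B,merge)→3800, (D,nl)→40200, (B,nl)→40200; best=3600 via (D,hash)
  {ABD}: card=1600; try (A,hash)→4280, (D,hash)→5680, (A,merge)→5680, (A,nl)→11600, (D,merge)→21880, (D,nl)→320880; best=4280 via (A,hash)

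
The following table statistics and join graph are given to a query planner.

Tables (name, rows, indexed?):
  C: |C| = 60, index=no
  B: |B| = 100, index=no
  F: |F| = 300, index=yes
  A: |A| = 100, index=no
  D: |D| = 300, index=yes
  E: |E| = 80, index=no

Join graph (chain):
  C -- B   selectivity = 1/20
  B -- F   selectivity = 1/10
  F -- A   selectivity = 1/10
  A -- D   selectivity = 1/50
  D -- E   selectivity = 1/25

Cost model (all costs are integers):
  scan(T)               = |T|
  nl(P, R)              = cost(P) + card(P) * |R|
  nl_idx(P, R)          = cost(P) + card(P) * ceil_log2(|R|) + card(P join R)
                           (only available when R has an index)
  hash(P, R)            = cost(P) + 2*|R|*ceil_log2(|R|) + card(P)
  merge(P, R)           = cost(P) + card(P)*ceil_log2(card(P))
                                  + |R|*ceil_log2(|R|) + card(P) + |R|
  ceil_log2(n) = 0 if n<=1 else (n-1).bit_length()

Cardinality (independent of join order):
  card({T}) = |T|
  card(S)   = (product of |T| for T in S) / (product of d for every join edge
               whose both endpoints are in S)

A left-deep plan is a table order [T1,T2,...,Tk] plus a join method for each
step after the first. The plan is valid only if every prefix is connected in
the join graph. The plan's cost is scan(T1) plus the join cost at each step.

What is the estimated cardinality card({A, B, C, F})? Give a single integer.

Tables in S: A(100), B(100), C(60), F(300)
Edges inside S: C-B(d=20), B-F(d=10), F-A(d=10)
numerator = 100 * 100 * 60 * 300 = 180000000
denominator = 20 * 10 * 10 = 2000
card(S) = 180000000 / 2000 = 90000

90000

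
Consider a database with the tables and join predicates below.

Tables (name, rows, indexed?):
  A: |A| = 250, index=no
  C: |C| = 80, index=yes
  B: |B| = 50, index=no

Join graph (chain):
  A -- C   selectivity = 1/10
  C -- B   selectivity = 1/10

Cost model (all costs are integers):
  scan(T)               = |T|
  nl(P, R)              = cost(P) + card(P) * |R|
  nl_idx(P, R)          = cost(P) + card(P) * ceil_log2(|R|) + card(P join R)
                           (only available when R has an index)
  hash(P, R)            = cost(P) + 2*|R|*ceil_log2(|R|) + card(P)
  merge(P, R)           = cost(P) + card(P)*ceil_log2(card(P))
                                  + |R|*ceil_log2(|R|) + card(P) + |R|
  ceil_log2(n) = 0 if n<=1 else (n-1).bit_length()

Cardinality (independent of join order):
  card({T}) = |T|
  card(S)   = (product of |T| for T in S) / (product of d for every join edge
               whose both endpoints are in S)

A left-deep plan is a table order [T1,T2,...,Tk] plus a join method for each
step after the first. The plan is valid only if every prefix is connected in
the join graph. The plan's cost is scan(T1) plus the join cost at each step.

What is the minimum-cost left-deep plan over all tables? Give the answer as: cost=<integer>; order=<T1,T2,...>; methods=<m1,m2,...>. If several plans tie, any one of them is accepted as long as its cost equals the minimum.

cost=4220; order=A,C,B; methods=hash,hash

Selinger DP (subsets sized 1..n):
  {A}: scan cost=250, card=250
  {C}: scan cost=80, card=80
  {B}: scan cost=50, card=50
  {AC}: card=2000; try (C,hash)→1620, (A,merge)→2970, (C,merge)→3140, (C,nl_idx)→4000, (A,hash)→4160, (A,nl)→20080 …(+1); best=1620 via (C,hash)
  {BC}: card=400; try (B,hash)→760, (C,nl_idx)→800, (C,merge)→1040, (B,merge)→1070, (C,hash)→1220, (C,nl)→4050 …(+1); best=760 via (B,hash)
  {ABC}: card=10000; try (B,hash)→4220, (A,hash)→5160, (A,merge)→7010, (B,merge)→25970, (A,nl)→100760, (B,nl)→101620; best=4220 via (B,hash)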